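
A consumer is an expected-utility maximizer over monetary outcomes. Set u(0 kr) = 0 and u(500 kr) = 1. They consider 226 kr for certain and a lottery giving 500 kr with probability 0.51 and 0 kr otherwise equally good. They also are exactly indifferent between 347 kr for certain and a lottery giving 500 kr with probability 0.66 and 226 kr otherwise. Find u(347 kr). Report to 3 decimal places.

0.833

From the first indifference, u(226 kr) = 0.51·u(500 kr) + 0.49·u(0 kr) = 0.51·1 + 0.49·0 = 0.51.
Chaining: u(347 kr) = 0.66·1.00 + 0.34·0.51 = 0.8334.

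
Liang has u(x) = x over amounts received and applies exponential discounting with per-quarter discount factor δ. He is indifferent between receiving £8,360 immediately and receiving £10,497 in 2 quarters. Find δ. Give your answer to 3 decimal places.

δ ≈ 0.892

Indifference means u(8360) = δ^2 · u(10497), so δ^2 = u(8360)/u(10497).
With u(x) = x: δ^2 = 8360/10497 = 0.79642.
Hence δ = (0.79642)^(1/2) = 0.89242.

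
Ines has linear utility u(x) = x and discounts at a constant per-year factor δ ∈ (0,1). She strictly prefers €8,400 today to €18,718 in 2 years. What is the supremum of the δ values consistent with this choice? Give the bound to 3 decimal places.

δ < 0.670

Under u(x) = x this choice says 8400 > δ^2·18718.
Hence δ^2 < 8400/18718 = 0.44877, and x ↦ x^(1/2) is increasing on (0,∞).
δ < (8400/18718)^(1/2) ≈ 0.670.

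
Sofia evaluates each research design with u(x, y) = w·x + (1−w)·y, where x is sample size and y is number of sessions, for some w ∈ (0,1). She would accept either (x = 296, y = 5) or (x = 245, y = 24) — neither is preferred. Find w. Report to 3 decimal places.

w = 0.271

Equating utilities: w·296 + (1−w)·5 = w·245 + (1−w)·24.
Collecting terms: w·51 = (1−w)·19.
Hence w = 19/(51+19) = 19/70 = 0.271.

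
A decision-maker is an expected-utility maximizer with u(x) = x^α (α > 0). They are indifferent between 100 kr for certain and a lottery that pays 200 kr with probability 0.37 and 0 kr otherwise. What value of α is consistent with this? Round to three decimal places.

α ≈ 1.434

The lottery's expected utility is 0.37·u(200) + 0.63·u(0) = 0.37·200^α (since u(0) = 0 for α > 0).
Setting u(100) equal to that: 100^α = 0.37·200^α ⇒ (100/200)^α = 0.37.
Take logs: α = ln 0.37 / ln(100/200) ≈ 1.43440.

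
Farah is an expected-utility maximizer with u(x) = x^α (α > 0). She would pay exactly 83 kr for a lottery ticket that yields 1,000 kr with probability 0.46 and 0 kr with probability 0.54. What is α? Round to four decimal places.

The lottery's expected utility is 0.46·u(1000) + 0.54·u(0) = 0.46·1000^α (since u(0) = 0 for α > 0).
Indifference: 83^α = 0.46·1000^α, so (83/1000)^α = 0.46.
α = ln(0.46) / ln(83/1000) = -0.7765288/-2.4889147 ≈ 0.3120.

α ≈ 0.3120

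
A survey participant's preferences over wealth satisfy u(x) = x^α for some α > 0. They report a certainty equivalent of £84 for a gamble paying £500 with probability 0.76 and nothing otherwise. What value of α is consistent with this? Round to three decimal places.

The lottery's expected utility is 0.76·u(500) + 0.24·u(0) = 0.76·500^α (since u(0) = 0 for α > 0).
Equating: 84^α = 0.76·500^α, i.e. 0.1680^α = 0.76.
Take logs: α = ln 0.76 / ln(84/500) ≈ 0.15385.

α ≈ 0.154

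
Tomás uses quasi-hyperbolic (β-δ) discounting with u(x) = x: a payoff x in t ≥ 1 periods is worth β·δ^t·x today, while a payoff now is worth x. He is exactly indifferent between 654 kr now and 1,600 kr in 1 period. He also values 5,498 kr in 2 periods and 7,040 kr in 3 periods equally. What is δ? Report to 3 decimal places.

From the later pair, β·δ^2·5498 = β·δ^3·7040; dividing through, δ = 5498/7040 = 0.78097.

δ ≈ 0.781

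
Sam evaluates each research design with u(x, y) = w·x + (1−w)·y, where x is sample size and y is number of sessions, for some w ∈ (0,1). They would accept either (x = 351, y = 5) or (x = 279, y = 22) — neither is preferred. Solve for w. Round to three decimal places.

u(351,5) = u(279,22) means w·351 + (1−w)·5 = w·279 + (1−w)·22.
Rearranging, 72·w − 17·(1−w) = 0.
Hence w = 17/(72+17) = 17/89 = 0.191.

w = 0.191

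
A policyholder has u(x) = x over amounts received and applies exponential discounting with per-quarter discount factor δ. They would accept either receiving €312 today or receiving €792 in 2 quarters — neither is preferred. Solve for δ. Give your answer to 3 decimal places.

The payoff in 2 quarters is discounted by δ^2, so u(312) = δ^2·u(792) and δ^2 = u(312)/u(792).
With u(x) = x: δ^2 = 312/792 = 0.39394.
Hence δ = (0.39394)^(1/2) = 0.62765.

δ ≈ 0.628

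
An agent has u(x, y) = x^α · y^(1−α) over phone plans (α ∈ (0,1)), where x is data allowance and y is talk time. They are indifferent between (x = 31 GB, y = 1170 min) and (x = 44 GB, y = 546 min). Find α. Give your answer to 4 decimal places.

The Cobb–Douglas utilities coincide, so 31^α·1170^(1−α) = 44^α·546^(1−α).
(31/44)^α = (546/1170)^(1−α); take logs: α·ln(31/44) = (1−α)·ln(546/1170), i.e. α·-0.3502024 = (1−α)·-0.7621401.
So α/(1−α) = (-0.7621401)/(-0.3502024) = 2.1762846, and α = 2.1762846/3.1762846 ≈ 0.6852.

α ≈ 0.6852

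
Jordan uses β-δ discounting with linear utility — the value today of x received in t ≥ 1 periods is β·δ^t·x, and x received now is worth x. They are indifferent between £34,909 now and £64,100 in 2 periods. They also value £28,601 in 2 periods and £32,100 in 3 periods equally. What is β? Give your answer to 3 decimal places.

β ≈ 0.686

Both payoffs in the second observation are in the future, so β drops out: δ^2·28601 = δ^3·32100 ⇒ δ = 28601/32100 = 0.89100.
Substituting δ into 34909 = β·δ^2·64100: β = 34909/(50887.416) ≈ 0.686.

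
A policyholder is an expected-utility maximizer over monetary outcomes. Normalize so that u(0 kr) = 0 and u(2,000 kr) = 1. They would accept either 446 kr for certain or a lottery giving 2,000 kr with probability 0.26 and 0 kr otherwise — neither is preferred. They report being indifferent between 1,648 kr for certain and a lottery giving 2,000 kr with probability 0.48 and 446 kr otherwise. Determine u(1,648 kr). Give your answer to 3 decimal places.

First, u(446 kr) = 0.26·u(2,000 kr) + 0.74·u(0 kr) = 0.26.
The second indifference gives u(1,648 kr) = 0.48·u(2,000 kr) + 0.52·u(446 kr) = 0.48·1.00 + 0.52·0.26 = 0.6152.

0.615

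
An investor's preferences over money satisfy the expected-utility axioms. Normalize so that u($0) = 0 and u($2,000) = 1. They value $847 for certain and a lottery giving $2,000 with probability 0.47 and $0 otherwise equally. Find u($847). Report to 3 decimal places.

0.470

The indifference gives u($847) = 0.47·u($2,000) + 0.53·u($0) = 0.47·1 + 0.53·0 = 0.47.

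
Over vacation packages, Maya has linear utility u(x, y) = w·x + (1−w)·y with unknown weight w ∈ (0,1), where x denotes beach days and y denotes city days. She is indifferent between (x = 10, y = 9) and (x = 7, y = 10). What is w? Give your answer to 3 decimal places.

u(10,9) = u(7,10) means w·10 + (1−w)·9 = w·7 + (1−w)·10.
Collecting terms: w·3 = (1−w)·1.
The marginal rate of substitution is 1/3, so w = 1/(3+1) = 0.250.

w = 0.250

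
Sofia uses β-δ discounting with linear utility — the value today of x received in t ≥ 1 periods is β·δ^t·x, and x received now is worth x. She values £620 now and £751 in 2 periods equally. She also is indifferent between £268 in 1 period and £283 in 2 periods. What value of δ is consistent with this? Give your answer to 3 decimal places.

From the later pair, β·δ^1·268 = β·δ^2·283; dividing through, δ = 268/283 = 0.94700.

δ ≈ 0.947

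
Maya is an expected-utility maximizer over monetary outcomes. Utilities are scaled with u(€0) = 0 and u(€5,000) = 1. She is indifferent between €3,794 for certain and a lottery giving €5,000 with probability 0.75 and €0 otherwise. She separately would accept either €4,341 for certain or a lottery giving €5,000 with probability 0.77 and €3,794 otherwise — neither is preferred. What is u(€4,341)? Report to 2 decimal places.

0.94

The first gamble pins u(€3,794): it must equal 0.75·1 + 0.25·0 = 0.75.
The second indifference gives u(€4,341) = 0.77·u(€5,000) + 0.23·u(€3,794) = 0.77·1.00 + 0.23·0.75 = 0.9425.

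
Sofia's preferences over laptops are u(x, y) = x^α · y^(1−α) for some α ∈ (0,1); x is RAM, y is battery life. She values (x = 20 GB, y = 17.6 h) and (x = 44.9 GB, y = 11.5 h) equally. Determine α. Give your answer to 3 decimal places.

The Cobb–Douglas utilities coincide, so 20^α·17.6^(1−α) = 44.9^α·11.5^(1−α).
Rearrange to (20/44.9)^α = (11.5/17.6)^(1−α) and take logs: α·-0.808706 = (1−α)·-0.425552.
Thus α·(-1.234258) = -0.425552, so α = -0.425552/-1.234258 ≈ 0.345.

α ≈ 0.345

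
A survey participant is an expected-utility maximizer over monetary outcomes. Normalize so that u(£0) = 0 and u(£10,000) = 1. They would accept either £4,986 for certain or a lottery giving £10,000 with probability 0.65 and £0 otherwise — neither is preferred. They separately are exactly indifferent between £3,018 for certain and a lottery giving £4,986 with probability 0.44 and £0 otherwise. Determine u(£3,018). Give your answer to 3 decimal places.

0.286

The first gamble pins u(£4,986): it must equal 0.65·1 + 0.35·0 = 0.65.
Then u(£3,018) = 0.44·u(£4,986) + 0.56·u(£0) = 0.44·0.65 + 0.56·0.00 = 0.2860.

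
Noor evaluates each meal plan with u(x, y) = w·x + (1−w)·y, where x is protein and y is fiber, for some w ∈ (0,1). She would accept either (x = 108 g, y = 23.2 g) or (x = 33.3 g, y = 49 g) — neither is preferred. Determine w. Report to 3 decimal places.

w = 0.257

Equating utilities: w·108 + (1−w)·23.2 = w·33.3 + (1−w)·49.
w·(108−33.3) = (1−w)·(49−23.2), i.e. w·74.7 = (1−w)·25.8.
Hence w = 25.8/(74.7+25.8) = 25.8/100.5 = 0.257.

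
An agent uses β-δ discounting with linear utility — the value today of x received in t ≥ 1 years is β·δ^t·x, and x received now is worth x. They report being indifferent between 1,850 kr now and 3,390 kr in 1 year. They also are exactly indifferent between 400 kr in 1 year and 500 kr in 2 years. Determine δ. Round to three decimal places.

From the later pair, β·δ^1·400 = β·δ^2·500; dividing through, δ = 400/500 = 0.80000.

δ ≈ 0.800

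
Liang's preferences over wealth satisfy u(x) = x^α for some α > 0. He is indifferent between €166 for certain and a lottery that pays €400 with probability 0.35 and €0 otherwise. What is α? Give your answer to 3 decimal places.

α ≈ 1.194

The lottery's expected utility is 0.35·u(400) + 0.65·u(0) = 0.35·400^α (since u(0) = 0 for α > 0).
Equating: 166^α = 0.35·400^α, i.e. 0.4150^α = 0.35.
Taking logs: α·ln(166/400) = ln(0.35), so α = -1.049822 / -0.879477 ≈ 1.194.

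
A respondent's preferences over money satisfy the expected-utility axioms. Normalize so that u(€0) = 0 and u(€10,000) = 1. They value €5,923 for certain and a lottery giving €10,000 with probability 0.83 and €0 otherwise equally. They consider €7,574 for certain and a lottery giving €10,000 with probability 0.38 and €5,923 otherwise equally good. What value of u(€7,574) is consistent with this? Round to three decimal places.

0.895

From the first indifference, u(€5,923) = 0.83·u(€10,000) + 0.17·u(€0) = 0.83·1 + 0.17·0 = 0.83.
Then u(€7,574) = 0.38·u(€10,000) + 0.62·u(€5,923) = 0.38·1.00 + 0.62·0.83 = 0.8946.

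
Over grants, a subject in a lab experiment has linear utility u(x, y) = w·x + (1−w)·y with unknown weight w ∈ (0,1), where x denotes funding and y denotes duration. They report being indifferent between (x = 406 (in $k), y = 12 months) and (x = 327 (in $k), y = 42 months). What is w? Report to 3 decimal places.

w = 0.275

u(406,12) = u(327,42) means w·406 + (1−w)·12 = w·327 + (1−w)·42.
Rearranging, 79·w − 30·(1−w) = 0.
So w/(1−w) = 30/79 = 0.3797, giving w = 30/(79+30) = 0.275.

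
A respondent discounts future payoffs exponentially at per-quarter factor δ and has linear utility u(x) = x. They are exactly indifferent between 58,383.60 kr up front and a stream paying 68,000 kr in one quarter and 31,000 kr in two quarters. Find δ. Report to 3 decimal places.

The stream is worth 68000δ + 31000δ² today, so 68000δ + 31000δ² = 58383.60.
Rearranged: 31000δ² + 68000δ − 58383.60 = 0.
δ = (−68000 + √(68000² + 4·31000·58383.60)) / (2·31000) = (−68000 + √11863566400.00) / 62000 ≈ 0.660.

δ ≈ 0.660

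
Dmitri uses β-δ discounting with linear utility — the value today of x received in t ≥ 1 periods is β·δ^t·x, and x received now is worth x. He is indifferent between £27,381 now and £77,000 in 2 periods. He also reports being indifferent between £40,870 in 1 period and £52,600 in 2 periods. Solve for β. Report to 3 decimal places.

β ≈ 0.589

Both payoffs in the second observation are in the future, so β drops out: δ^1·40870 = δ^2·52600 ⇒ δ = 40870/52600 = 0.77700.
Substituting δ into 27381 = β·δ^2·77000: β = 27381/(46486.678) ≈ 0.589.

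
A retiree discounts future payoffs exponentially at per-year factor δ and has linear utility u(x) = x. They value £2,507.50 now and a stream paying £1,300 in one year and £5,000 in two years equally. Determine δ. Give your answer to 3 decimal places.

The stream is worth 1300δ + 5000δ² today, so 1300δ + 5000δ² = 2507.50.
That is, 5000δ² + 1300δ − 2507.50 = 0, a quadratic in δ.
By the quadratic formula (taking the positive root), δ = (−1300 + √51840000.00) / 10000 ≈ 0.590.

δ ≈ 0.590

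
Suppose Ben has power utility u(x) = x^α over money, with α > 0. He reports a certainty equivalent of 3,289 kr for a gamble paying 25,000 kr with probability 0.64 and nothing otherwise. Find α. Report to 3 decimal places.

α ≈ 0.220

Since u(0) = 0, the lottery's EU is 0.64·25000^α.
Indifference: 3289^α = 0.64·25000^α, so (3289/25000)^α = 0.64.
Take logs: α = ln 0.64 / ln(3289/25000) ≈ 0.22003.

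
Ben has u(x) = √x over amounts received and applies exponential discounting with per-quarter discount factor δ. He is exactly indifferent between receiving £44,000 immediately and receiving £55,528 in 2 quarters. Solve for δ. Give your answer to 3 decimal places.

Equating discounted utilities: u(44000) = δ^2·u(55528) ⇒ δ^2 = u(44000)/u(55528).
Since u(x) = √x, δ^2 = √(44000/55528) = 0.89016.
Hence δ = (0.89016)^(1/2) = 0.94349.

δ ≈ 0.943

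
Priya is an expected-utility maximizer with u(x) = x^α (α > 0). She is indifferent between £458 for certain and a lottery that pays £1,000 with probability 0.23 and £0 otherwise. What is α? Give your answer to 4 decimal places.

α ≈ 1.8821

The lottery's expected utility is 0.23·u(1000) + 0.77·u(0) = 0.23·1000^α (since u(0) = 0 for α > 0).
Setting u(458) equal to that: 458^α = 0.23·1000^α ⇒ (458/1000)^α = 0.23.
Taking logs: α·ln(458/1000) = ln(0.23), so α = -1.4696760 / -0.7808861 ≈ 1.8821.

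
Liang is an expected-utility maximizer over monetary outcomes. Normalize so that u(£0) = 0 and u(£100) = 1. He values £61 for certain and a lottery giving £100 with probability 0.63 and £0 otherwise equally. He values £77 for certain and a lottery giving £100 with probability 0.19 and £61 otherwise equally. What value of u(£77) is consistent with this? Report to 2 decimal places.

From the first indifference, u(£61) = 0.63·u(£100) + 0.37·u(£0) = 0.63·1 + 0.37·0 = 0.63.
Then u(£77) = 0.19·u(£100) + 0.81·u(£61) = 0.19·1.00 + 0.81·0.63 = 0.7003.

0.70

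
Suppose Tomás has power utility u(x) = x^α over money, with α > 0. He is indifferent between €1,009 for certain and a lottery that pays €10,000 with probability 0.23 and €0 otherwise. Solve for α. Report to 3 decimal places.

α ≈ 0.641

The lottery's expected utility is 0.23·u(10000) + 0.77·u(0) = 0.23·10000^α (since u(0) = 0 for α > 0).
Equating: 1009^α = 0.23·10000^α, i.e. 0.1009^α = 0.23.
α = ln(0.23) / ln(1009/10000) = -1.469676/-2.293625 ≈ 0.641.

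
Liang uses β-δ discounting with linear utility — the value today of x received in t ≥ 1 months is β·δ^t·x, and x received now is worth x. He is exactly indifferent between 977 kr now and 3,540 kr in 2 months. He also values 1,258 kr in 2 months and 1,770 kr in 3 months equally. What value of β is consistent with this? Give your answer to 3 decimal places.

The second indifference involves only future payoffs, so β cancels: β·δ^2·1258 = β·δ^3·1770, giving δ = 1258/1770 = 0.71073.
Now use the now-vs-future pair: 977 = β·δ^2·3540 gives β = 977/(0.50514·3540) ≈ 0.546.

β ≈ 0.546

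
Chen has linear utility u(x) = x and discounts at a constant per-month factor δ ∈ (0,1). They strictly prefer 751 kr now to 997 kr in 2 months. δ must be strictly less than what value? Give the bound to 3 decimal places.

δ < 0.868

Comparing present values: 751 > δ^2·997.
So δ^2 < 751/997 = 0.75326; taking the square root of both positive sides preserves the inequality.
δ < (751/997)^(1/2) ≈ 0.868.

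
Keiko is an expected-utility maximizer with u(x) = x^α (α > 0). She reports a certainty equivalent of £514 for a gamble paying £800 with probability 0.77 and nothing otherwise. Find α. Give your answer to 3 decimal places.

The lottery's expected utility is 0.77·u(800) + 0.23·u(0) = 0.77·800^α (since u(0) = 0 for α > 0).
Indifference: 514^α = 0.77·800^α, so (514/800)^α = 0.77.
α = ln(0.77) / ln(514/800) = -0.261365/-0.442388 ≈ 0.591.

α ≈ 0.591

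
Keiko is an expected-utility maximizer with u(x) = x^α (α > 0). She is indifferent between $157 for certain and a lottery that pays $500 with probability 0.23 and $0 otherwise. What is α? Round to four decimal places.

EU(lottery) = 0.23·500^α + 0.77·0 = 0.23·500^α.
Indifference: 157^α = 0.23·500^α, so (157/500)^α = 0.23.
Taking logs: α·ln(157/500) = ln(0.23), so α = -1.4696760 / -1.1583623 ≈ 1.2688.

α ≈ 1.2688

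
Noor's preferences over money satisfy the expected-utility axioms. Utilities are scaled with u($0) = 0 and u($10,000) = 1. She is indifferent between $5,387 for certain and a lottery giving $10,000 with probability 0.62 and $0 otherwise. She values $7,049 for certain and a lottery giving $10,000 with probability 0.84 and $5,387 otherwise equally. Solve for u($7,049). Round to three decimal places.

From the first indifference, u($5,387) = 0.62·u($10,000) + 0.38·u($0) = 0.62·1 + 0.38·0 = 0.62.
The second indifference gives u($7,049) = 0.84·u($10,000) + 0.16·u($5,387) = 0.84·1.00 + 0.16·0.62 = 0.9392.

0.939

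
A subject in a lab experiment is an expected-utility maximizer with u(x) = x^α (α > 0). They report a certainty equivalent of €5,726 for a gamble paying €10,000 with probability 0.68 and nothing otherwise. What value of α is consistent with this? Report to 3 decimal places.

The lottery's expected utility is 0.68·u(10000) + 0.32·u(0) = 0.68·10000^α (since u(0) = 0 for α > 0).
Setting u(5726) equal to that: 5726^α = 0.68·10000^α ⇒ (5726/10000)^α = 0.68.
Taking logs: α·ln(5726/10000) = ln(0.68), so α = -0.385662 / -0.557568 ≈ 0.692.

α ≈ 0.692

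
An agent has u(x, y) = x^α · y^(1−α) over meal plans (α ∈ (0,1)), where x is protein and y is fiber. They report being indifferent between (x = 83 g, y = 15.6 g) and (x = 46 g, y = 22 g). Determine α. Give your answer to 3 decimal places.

α ≈ 0.368

Set the two utilities equal: 83^α·15.6^(1−α) = 46^α·22^(1−α).
Rearrange to (83/46)^α = (22/15.6)^(1−α) and take logs: α·0.590199 = (1−α)·0.343772.
With A = 0.590199 and B = 0.343772: α·A = (1−α)·B, so α = B/(A+B) = 0.343772/0.933971 ≈ 0.368.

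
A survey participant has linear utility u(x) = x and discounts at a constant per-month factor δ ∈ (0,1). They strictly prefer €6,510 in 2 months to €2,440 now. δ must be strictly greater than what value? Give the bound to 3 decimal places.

The preference means 2440 < δ^2·6510.
Hence δ^2 > 2440/6510 = 0.37481, and x ↦ x^(1/2) is increasing on (0,∞).
δ > (2440/6510)^(1/2) ≈ 0.612.

δ > 0.612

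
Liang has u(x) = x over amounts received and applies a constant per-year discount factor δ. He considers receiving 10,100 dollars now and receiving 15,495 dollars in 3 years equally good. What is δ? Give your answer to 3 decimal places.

Indifference means u(10100) = δ^3 · u(15495), so δ^3 = u(10100)/u(15495).
With u(x) = x: δ^3 = 10100/15495 = 0.65182.
So δ = 0.65182^(1/3) ≈ 0.867.

δ ≈ 0.867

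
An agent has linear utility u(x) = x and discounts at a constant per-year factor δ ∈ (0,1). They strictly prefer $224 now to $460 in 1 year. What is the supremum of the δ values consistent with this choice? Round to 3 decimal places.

δ < 0.487

Comparing present values: 224 > δ·460.
So δ < 224/460 = 0.48696.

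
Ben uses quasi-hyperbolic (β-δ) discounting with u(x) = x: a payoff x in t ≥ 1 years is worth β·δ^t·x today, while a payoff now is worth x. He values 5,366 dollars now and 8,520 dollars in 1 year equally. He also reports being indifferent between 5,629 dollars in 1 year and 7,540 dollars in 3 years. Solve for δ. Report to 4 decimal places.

δ ≈ 0.8640

From the later pair, β·δ^1·5629 = β·δ^3·7540; dividing through, δ^2 = 5629/7540 = 0.74655, so δ = 0.86403.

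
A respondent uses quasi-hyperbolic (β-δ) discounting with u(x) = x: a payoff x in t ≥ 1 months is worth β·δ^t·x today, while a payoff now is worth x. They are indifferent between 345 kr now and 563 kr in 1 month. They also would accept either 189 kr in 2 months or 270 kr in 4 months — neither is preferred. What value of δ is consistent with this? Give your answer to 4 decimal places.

δ ≈ 0.8367

The second indifference involves only future payoffs, so β cancels: β·δ^2·189 = β·δ^4·270, giving δ^2 = 189/270 = 0.70000, so δ = 0.83666.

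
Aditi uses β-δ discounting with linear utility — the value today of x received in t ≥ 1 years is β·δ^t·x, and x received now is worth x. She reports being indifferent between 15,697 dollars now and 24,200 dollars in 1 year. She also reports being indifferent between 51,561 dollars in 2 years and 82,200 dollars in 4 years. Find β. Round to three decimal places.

From the later pair, β·δ^2·51561 = β·δ^4·82200; dividing through, δ^2 = 51561/82200 = 0.62726, so δ = 0.79200.
Now use the now-vs-future pair: 15697 = β·δ·24200 gives β = 15697/(0.79200·24200) ≈ 0.819.

β ≈ 0.819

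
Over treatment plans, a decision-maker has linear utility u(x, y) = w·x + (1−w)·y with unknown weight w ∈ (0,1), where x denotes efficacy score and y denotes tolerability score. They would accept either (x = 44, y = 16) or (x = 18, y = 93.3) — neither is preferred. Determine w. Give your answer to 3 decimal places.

w = 0.748

Equating utilities: w·44 + (1−w)·16 = w·18 + (1−w)·93.3.
Collecting terms: w·26 = (1−w)·77.3.
So w/(1−w) = 77.3/26 = 2.9731, giving w = 77.3/(26+77.3) = 0.748.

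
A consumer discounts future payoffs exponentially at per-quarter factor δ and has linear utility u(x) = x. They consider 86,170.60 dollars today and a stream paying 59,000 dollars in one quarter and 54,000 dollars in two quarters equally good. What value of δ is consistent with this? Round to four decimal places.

The stream is worth 59000δ + 54000δ² today, so 59000δ + 54000δ² = 86170.60.
Rearranged: 54000δ² + 59000δ − 86170.60 = 0.
By the quadratic formula (taking the positive root), δ = (−59000 + √22093849600.00) / 108000 ≈ 0.8300.

δ ≈ 0.8300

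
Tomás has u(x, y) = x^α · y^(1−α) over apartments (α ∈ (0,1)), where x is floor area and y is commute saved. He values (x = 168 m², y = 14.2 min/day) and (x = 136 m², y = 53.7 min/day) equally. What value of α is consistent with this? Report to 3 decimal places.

The Cobb–Douglas utilities coincide, so 168^α·14.2^(1−α) = 136^α·53.7^(1−α).
Rearrange to (168/136)^α = (53.7/14.2)^(1−α) and take logs: α·0.211309 = (1−α)·1.330171.
So α/(1−α) = (1.330171)/(0.211309) = 6.294909, and α = 6.294909/7.294909 ≈ 0.863.

α ≈ 0.863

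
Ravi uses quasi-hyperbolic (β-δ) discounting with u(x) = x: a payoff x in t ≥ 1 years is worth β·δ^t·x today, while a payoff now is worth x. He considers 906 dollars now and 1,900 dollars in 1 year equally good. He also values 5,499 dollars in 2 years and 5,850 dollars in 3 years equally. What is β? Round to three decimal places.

β ≈ 0.507

From the later pair, β·δ^2·5499 = β·δ^3·5850; dividing through, δ = 5499/5850 = 0.94000.
Substituting δ into 906 = β·δ·1900: β = 906/(1786.000) ≈ 0.507.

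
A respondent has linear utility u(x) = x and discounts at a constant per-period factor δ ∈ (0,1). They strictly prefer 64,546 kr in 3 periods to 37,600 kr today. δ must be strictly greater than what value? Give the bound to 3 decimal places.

δ > 0.835

Comparing present values: 37600 < δ^3·64546.
Hence δ^3 > 37600/64546 = 0.58253, and x ↦ x^(1/3) is increasing on (0,∞).
δ > (37600/64546)^(1/3) ≈ 0.835.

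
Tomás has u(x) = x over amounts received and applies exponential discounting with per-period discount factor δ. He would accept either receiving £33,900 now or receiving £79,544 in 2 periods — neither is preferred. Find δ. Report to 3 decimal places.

The payoff in 2 periods is discounted by δ^2, so u(33900) = δ^2·u(79544) and δ^2 = u(33900)/u(79544).
With u(x) = x: δ^2 = 33900/79544 = 0.42618.
Taking the square root: δ = 0.42618^(1/2) ≈ 0.653.

δ ≈ 0.653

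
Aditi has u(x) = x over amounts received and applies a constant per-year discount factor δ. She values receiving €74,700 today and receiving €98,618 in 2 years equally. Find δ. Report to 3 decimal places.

δ ≈ 0.870

The payoff in 2 years is discounted by δ^2, so u(74700) = δ^2·u(98618) and δ^2 = u(74700)/u(98618).
With u(x) = x: δ^2 = 74700/98618 = 0.75747.
So δ = 0.75747^(1/2) ≈ 0.870.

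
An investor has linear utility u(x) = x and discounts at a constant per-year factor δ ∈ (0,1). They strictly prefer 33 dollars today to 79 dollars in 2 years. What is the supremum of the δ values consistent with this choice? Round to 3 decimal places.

The preference means 33 > δ^2·79.
So δ^2 < 33/79 = 0.41772; taking the square root of both positive sides preserves the inequality.
δ < 0.41772^(1/2) = 0.646.

δ < 0.646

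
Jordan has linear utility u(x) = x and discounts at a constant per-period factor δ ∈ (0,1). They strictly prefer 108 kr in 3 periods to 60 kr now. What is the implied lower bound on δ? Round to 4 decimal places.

δ > 0.8221

The preference means 60 < δ^3·108.
Dividing by 108: δ^3 > 0.55556. Both sides are positive, so the cube root keeps the direction.
δ > 0.55556^(1/3) = 0.8221.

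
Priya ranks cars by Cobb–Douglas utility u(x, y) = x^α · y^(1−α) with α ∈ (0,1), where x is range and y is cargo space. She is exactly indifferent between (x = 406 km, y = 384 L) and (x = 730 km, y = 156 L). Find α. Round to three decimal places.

α ≈ 0.606

The Cobb–Douglas utilities coincide, so 406^α·384^(1−α) = 730^α·156^(1−α).
(406/730)^α = (156/384)^(1−α); take logs: α·ln(406/730) = (1−α)·ln(156/384), i.e. α·-0.586691 = (1−α)·-0.900787.
So α/(1−α) = (-0.900787)/(-0.586691) = 1.535369, and α = 1.535369/2.535369 ≈ 0.606.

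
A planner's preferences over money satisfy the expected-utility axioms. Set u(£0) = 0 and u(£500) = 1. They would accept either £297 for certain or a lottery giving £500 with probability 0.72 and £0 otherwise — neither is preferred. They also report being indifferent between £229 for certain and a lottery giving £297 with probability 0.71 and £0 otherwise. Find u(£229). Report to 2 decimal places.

From the first indifference, u(£297) = 0.72·u(£500) + 0.28·u(£0) = 0.72·1 + 0.28·0 = 0.72.
Chaining: u(£229) = 0.71·0.72 + 0.29·0.00 = 0.5112.

0.51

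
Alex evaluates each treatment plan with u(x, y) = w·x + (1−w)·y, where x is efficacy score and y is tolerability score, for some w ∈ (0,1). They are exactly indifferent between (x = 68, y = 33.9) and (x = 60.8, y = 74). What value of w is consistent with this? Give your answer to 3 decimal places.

Equating utilities: w·68 + (1−w)·33.9 = w·60.8 + (1−w)·74.
Rearranging, 7.2·w − 40.1·(1−w) = 0.
Hence w = 40.1/(7.2+40.1) = 40.1/47.3 = 0.848.

w = 0.848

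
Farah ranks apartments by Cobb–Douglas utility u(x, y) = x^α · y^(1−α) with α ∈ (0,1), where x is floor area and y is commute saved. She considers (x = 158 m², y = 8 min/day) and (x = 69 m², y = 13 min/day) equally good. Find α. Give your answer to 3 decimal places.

The Cobb–Douglas utilities coincide, so 158^α·8^(1−α) = 69^α·13^(1−α).
Rearrange to (158/69)^α = (13/8)^(1−α) and take logs: α·0.828489 = (1−α)·0.485508.
Thus α·(1.313997) = 0.485508, so α = 0.485508/1.313997 ≈ 0.369.

α ≈ 0.369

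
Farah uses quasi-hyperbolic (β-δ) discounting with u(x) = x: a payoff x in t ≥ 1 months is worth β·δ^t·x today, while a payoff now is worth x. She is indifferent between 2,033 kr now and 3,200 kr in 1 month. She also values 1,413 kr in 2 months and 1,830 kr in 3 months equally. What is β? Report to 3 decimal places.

β ≈ 0.823

Both payoffs in the second observation are in the future, so β drops out: δ^2·1413 = δ^3·1830 ⇒ δ = 1413/1830 = 0.77213.
Substituting δ into 2033 = β·δ·3200: β = 2033/(2470.820) ≈ 0.823.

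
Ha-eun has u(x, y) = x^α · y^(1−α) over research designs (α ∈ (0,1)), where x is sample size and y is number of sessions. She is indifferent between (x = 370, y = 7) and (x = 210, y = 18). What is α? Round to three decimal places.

Indifference: 370^α · 7^(1−α) = 210^α · 18^(1−α).
(370/210)^α = (18/7)^(1−α); take logs: α·ln(370/210) = (1−α)·ln(18/7), i.e. α·0.566395 = (1−α)·0.944462.
With A = 0.566395 and B = 0.944462: α·A = (1−α)·B, so α = B/(A+B) = 0.944462/1.510857 ≈ 0.625.

α ≈ 0.625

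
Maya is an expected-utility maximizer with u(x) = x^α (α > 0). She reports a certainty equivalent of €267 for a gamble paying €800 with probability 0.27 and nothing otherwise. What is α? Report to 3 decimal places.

α ≈ 1.193

The lottery's expected utility is 0.27·u(800) + 0.73·u(0) = 0.27·800^α (since u(0) = 0 for α > 0).
Indifference: 267^α = 0.27·800^α, so (267/800)^α = 0.27.
Take logs: α = ln 0.27 / ln(267/800) ≈ 1.19316.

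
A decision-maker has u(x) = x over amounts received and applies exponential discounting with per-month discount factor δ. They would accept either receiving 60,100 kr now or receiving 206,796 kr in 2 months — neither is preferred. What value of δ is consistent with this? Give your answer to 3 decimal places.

δ ≈ 0.539

The payoff in 2 months is discounted by δ^2, so u(60100) = δ^2·u(206796) and δ^2 = u(60100)/u(206796).
With u(x) = x: δ^2 = 60100/206796 = 0.29062.
Hence δ = (0.29062)^(1/2) = 0.53910.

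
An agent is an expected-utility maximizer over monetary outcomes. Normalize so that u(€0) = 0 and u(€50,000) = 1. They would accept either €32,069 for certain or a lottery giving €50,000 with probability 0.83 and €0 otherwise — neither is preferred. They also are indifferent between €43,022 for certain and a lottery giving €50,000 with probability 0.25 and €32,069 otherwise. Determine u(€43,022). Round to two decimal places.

0.87

The first gamble pins u(€32,069): it must equal 0.83·1 + 0.17·0 = 0.83.
Chaining: u(€43,022) = 0.25·1.00 + 0.75·0.83 = 0.8725.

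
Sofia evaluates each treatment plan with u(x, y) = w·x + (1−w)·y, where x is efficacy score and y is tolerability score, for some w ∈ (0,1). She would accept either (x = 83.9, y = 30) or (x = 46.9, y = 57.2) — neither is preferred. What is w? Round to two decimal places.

u(83.9,30) = u(46.9,57.2) means w·83.9 + (1−w)·30 = w·46.9 + (1−w)·57.2.
w·(83.9−46.9) = (1−w)·(57.2−30), i.e. w·37 = (1−w)·27.2.
The marginal rate of substitution is 27.2/37, so w = 27.2/(37+27.2) = 0.42.

w = 0.42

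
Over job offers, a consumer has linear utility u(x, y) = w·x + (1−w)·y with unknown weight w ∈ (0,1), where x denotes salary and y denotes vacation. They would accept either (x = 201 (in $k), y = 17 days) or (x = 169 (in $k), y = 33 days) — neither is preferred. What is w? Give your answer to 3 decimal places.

w = 0.333

Equating utilities: w·201 + (1−w)·17 = w·169 + (1−w)·33.
w·(201−169) = (1−w)·(33−17), i.e. w·32 = (1−w)·16.
So w/(1−w) = 16/32 = 0.5000, giving w = 16/(32+16) = 0.333.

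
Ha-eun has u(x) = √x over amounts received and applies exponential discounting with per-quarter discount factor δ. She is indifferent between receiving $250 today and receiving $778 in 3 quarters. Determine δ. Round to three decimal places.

Equating discounted utilities: u(250) = δ^3·u(778) ⇒ δ^3 = u(250)/u(778).
With u(x) = √x: δ^3 = √250/√778 = √(250/778) = 0.56687.
Hence δ = (0.56687)^(1/3) = 0.82761.

δ ≈ 0.828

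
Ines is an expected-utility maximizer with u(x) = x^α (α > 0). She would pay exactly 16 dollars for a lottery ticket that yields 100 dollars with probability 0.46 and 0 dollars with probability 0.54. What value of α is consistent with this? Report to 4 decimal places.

Since u(0) = 0, the lottery's EU is 0.46·100^α.
Setting u(16) equal to that: 16^α = 0.46·100^α ⇒ (16/100)^α = 0.46.
Taking logs: α·ln(16/100) = ln(0.46), so α = -0.7765288 / -1.8325815 ≈ 0.4237.

α ≈ 0.4237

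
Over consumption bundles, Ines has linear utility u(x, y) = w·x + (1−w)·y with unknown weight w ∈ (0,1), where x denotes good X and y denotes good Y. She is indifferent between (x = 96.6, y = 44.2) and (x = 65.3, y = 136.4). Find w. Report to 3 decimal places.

w = 0.747

Indifference: w·96.6 + (1−w)·44.2 = w·65.3 + (1−w)·136.4.
w·(96.6−65.3) = (1−w)·(136.4−44.2), i.e. w·31.3 = (1−w)·92.2.
So w/(1−w) = 92.2/31.3 = 2.9457, giving w = 92.2/(31.3+92.2) = 0.747.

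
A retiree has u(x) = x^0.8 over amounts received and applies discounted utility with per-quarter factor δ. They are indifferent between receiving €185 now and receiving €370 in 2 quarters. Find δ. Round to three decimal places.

The payoff in 2 quarters is discounted by δ^2, so u(185) = δ^2·u(370) and δ^2 = u(185)/u(370).
Since u(x) = x^0.8, δ^2 = (185/370)^0.8 = 0.50000^0.8 = 0.57435.
Hence δ = (0.57435)^(1/2) = 0.75786.

δ ≈ 0.758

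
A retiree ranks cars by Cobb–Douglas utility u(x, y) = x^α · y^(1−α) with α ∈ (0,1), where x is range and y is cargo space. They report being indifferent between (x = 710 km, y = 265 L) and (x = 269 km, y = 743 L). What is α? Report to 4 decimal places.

α ≈ 0.5151

Indifference: 710^α · 265^(1−α) = 269^α · 743^(1−α).
Rearrange to (710/269)^α = (743/265)^(1−α) and take logs: α·0.9705536 = (1−α)·1.0309662.
Thus α·(2.0015198) = 1.0309662, so α = 1.0309662/2.0015198 ≈ 0.5151.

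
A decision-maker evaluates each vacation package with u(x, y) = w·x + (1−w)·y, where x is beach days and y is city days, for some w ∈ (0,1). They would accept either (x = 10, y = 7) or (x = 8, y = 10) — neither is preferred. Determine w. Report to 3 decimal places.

u(10,7) = u(8,10) means w·10 + (1−w)·7 = w·8 + (1−w)·10.
Collecting terms: w·2 = (1−w)·3.
Hence w = 3/(2+3) = 3/5 = 0.600.

w = 0.600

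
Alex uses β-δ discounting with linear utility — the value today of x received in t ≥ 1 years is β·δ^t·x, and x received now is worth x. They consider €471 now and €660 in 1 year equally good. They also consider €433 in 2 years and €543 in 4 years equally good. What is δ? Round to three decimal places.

From the later pair, β·δ^2·433 = β·δ^4·543; dividing through, δ^2 = 433/543 = 0.79742, so δ = 0.89298.

δ ≈ 0.893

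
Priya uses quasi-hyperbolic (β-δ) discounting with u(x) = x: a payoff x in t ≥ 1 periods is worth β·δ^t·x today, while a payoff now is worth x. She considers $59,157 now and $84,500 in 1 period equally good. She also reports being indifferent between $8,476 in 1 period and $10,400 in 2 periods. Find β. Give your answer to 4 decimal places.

The second indifference involves only future payoffs, so β cancels: β·δ^1·8476 = β·δ^2·10400, giving δ = 8476/10400 = 0.81500.
Now use the now-vs-future pair: 59157 = β·δ·84500 gives β = 59157/(0.81500·84500) ≈ 0.8590.

β ≈ 0.8590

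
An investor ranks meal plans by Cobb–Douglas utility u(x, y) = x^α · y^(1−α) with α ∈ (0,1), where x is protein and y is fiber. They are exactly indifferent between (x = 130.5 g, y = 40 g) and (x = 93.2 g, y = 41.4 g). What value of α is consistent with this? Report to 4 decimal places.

Set the two utilities equal: 130.5^α·40^(1−α) = 93.2^α·41.4^(1−α).
(130.5/93.2)^α = (41.4/40)^(1−α); take logs: α·ln(130.5/93.2) = (1−α)·ln(41.4/40), i.e. α·0.3366255 = (1−α)·0.0344014.
Thus α·(0.3710269) = 0.0344014, so α = 0.0344014/0.3710269 ≈ 0.0927.

α ≈ 0.0927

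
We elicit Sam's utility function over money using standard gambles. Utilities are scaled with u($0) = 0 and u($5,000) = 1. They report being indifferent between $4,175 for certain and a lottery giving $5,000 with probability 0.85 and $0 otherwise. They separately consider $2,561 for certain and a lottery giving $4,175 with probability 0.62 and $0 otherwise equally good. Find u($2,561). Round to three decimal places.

0.527

The first gamble pins u($4,175): it must equal 0.85·1 + 0.15·0 = 0.85.
Then u($2,561) = 0.62·u($4,175) + 0.38·u($0) = 0.62·0.85 + 0.38·0.00 = 0.5270.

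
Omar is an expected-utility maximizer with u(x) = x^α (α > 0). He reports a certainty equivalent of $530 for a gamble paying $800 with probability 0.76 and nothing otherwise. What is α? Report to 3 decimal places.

α ≈ 0.667

EU(lottery) = 0.76·800^α + 0.24·0 = 0.76·800^α.
Setting u(530) equal to that: 530^α = 0.76·800^α ⇒ (530/800)^α = 0.76.
Take logs: α = ln 0.76 / ln(530/800) ≈ 0.66654.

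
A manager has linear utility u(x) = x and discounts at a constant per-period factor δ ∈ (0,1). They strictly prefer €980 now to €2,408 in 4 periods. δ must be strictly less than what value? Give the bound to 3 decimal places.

δ < 0.799

The preference means 980 > δ^4·2408.
Dividing by 2408: δ^4 < 0.40698. Both sides are positive, so the 4th root keeps the direction.
δ < 0.40698^(1/4) = 0.799.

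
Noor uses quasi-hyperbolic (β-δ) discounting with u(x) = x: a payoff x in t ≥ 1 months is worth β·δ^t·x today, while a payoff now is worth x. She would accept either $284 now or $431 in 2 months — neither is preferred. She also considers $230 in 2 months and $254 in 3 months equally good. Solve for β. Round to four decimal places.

β ≈ 0.8036

From the later pair, β·δ^2·230 = β·δ^3·254; dividing through, δ = 230/254 = 0.90551.
Substituting δ into 284 = β·δ^2·431: β = 284/(353.399) ≈ 0.8036.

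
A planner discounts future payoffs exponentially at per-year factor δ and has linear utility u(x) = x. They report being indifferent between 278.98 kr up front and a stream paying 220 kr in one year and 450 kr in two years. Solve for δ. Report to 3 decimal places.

Present value of the stream is 220·δ + 450·δ². Indifference gives 220δ + 450δ² = 278.98.
Rearranged: 450δ² + 220δ − 278.98 = 0.
δ = (−220 + √(220² + 4·450·278.98)) / (2·450) = (−220 + √550564.00) / 900 ≈ 0.580.

δ ≈ 0.580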